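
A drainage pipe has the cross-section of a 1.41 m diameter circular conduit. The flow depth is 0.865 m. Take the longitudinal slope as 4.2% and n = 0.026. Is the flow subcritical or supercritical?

supercritical

For a circular section of diameter D = 1.41 m at depth y = 0.865 m, the central angle is θ = 2 arccos(1 − 2y/D) = 3.599 rad. Then A = (D²/8)(θ − sin θ) = 1.004 m² and P = Dθ/2 = 2.538 m.
Hydraulic radius R = A/P = 1.004/2.538 = 0.3958 m.
V = (1/n) R^(2/3) √S = (1/0.026) × 0.3958^(2/3) × √0.042 = 4.249 m/s. Hydraulic depth D_h = A/T = 1.004/1.373 = 0.7314 m.
Froude number Fr = V/√(g·D_h) = 4.249/√(9.81×0.7314) = 1.59, which is greater than 1, so the flow is supercritical.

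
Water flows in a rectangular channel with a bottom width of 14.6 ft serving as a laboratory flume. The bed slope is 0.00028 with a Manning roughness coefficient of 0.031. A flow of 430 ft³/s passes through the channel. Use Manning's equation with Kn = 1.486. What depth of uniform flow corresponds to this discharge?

Manning's equation rearranged: A R^(2/3) = nQ / (1.486·√S) = 0.031 × 430 / (1.486 × √0.00028) = 536.1.
Try y = 16.8 ft: A R^(2/3) = 725.7 — over.
Try y = 10 ft: A R^(2/3) = 381.2 — short.
Try y = 13.1 ft: A R^(2/3) = 535.7 — close enough.

y_n = 13.1 ft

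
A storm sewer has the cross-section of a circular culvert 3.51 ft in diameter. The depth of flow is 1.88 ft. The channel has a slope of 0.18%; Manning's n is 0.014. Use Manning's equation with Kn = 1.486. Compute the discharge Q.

For a circular section of diameter D = 3.51 ft at depth y = 1.88 ft, the central angle is θ = 2 arccos(1 − 2y/D) = 3.284 rad. Then A = (D²/8)(θ − sin θ) = 5.276 ft² and P = Dθ/2 = 5.764 ft.
Hydraulic radius R = A/P = 5.276/5.764 = 0.9155 ft.
Manning's equation: Q = (1.486/n) A R^(2/3) S^(1/2) = (1.486/0.014) × 5.276 × 0.9155^(2/3) × 0.0018^(1/2) = 22.4 ft³/s.

Q = 22.4 ft³/s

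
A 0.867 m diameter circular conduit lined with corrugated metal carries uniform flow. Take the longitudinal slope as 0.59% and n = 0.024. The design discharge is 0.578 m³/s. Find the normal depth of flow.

Manning's equation rearranged: A R^(2/3) = nQ / (1·√S) = 0.024 × 0.578 / (√0.0059) = 0.1806.
At y = 0.741 m: A R^(2/3) = 0.2204 — over.
At y = 0.424 m: A R^(2/3) = 0.1026 — short.
At y = 0.613 m: A R^(2/3) = 0.1807 — close enough.

y_n = 0.613 m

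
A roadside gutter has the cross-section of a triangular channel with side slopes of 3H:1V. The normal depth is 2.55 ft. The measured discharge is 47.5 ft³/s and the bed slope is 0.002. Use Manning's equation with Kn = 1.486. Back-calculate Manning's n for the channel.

n = 0.031

For a triangular section with side slope z = 3: A = zy² = 3×2.55² = 19.51 ft²; P = 2y√(1+z²) = 2×2.55×3.162 = 16.13 ft.
Hydraulic radius R = A/P = 19.51/16.13 = 1.21 ft.
Rearranging Manning's equation: n = (1.486/Q) A R^(2/3) S^(1/2) = (1.486/47.5) × 19.51 × 1.21^(2/3) × √0.002 = 0.031.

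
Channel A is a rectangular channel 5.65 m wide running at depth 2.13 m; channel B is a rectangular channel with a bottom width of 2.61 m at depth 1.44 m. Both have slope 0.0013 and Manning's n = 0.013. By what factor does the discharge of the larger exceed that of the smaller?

4.69

Channel A: Flow area A = b·y = 5.65 × 2.13 = 12.03 m². Wetted perimeter P = b + 2y = 5.65 + 2×2.13 = 9.91 m. Hydraulic radius R = A/P = 12.03/9.91 = 1.214 m. Q_A = (1/0.013)·12.03·1.214^(2/3)·√0.0013 = 37.99 m³/s.
Channel B: Flow area A = b·y = 2.61 × 1.44 = 3.758 m². Wetted perimeter P = b + 2y = 2.61 + 2×1.44 = 5.49 m. Hydraulic radius R = A/P = 3.758/5.49 = 0.6846 m. Q_B = (1/0.013)·3.758·0.6846^(2/3)·√0.0013 = 8.097 m³/s.
The larger discharge is 37.99 m³/s and the smaller is 8.097 m³/s; the ratio is 4.69.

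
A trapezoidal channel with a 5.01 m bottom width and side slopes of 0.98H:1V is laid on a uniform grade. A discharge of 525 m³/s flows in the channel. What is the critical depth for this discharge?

At critical depth, Q² T / (g A³) = 1, i.e. A³/T = Q²/g = 525²/9.81 = 28100.
Try y = 7.9 m: A³/T = 49890 — over.
Try y = 5.45 m: A³/T = 11440 — short.
Try y = 6.85 m: A³/T = 28090 — matches.

y_c = 6.85 m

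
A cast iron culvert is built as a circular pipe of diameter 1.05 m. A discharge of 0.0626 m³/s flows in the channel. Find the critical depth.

At critical depth, Q² T / (g A³) = 1, i.e. A³/T = Q²/g = 0.0626²/9.81 = 0.0003995.
Try y = 0.0992 m: A³/T = 0.000116 — too small.
Try y = 0.172 m: A³/T = 0.001019 — too large.
Try y = 0.136 m: A³/T = 0.000404 — matches.

y_c = 0.136 m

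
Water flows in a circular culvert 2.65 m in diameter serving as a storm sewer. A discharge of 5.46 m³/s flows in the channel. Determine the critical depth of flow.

At critical depth, Q² T / (g A³) = 1, i.e. A³/T = Q²/g = 5.46²/9.81 = 3.039.
At y = 1.21 m: A³/T = 5.593 — too large.
At y = 0.779 m: A³/T = 1.026 — too small.
At y = 1.03 m: A³/T = 3.016 — close enough.

y_c = 1.03 m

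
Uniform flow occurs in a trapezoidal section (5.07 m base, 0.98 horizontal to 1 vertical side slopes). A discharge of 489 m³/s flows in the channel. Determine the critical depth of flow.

y_c = 6.59 m

At critical depth, Q² T / (g A³) = 1, i.e. A³/T = Q²/g = 489²/9.81 = 24380.
At y = 5.29 m: A³/T = 10340 — short.
At y = 7.94 m: A³/T = 51490 — over.
At y = 6.59 m: A³/T = 24380 — matches.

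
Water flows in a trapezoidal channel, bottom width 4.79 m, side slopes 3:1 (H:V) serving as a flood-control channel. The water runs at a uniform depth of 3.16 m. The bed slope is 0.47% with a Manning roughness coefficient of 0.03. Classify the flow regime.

subcritical

With bottom width b = 4.79 m and side slope z = 3: A = (b + zy)y = (4.79 + 3×3.16)×3.16 = 45.09 m²; P = b + 2y√(1+z²) = 4.79 + 2×3.16×3.162 = 24.78 m.
Hydraulic radius R = A/P = 45.09/24.78 = 1.82 m.
V = (1/n) R^(2/3) √S = (1/0.03) × 1.82^(2/3) × √0.0047 = 3.407 m/s. Hydraulic depth D_h = A/T = 45.09/23.75 = 1.899 m.
Froude number Fr = V/√(g·D_h) = 3.407/√(9.81×1.899) = 0.789, which is less than 1, so the flow is subcritical.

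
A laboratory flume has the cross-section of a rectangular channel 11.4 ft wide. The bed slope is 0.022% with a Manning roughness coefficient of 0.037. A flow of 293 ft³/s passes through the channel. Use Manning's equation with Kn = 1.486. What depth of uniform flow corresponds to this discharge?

Manning's equation rearranged: A R^(2/3) = nQ / (1.486·√S) = 0.037 × 293 / (1.486 × √0.00022) = 491.9.
Trying y = 14.6 ft: A R^(2/3) = 426.3 — too small.
Trying y = 20.7 ft: A R^(2/3) = 640.3 — too large.
Trying y = 16.5 ft: A R^(2/3) = 492.5 — matches.

y_n = 16.5 ft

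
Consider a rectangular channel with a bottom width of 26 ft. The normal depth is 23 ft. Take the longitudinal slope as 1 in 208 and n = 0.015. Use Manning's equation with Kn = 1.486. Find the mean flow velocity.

V = 28.2 ft/s

Flow area A = b·y = 26 × 23 = 598 ft². Wetted perimeter P = b + 2y = 26 + 2×23 = 72 ft.
Hydraulic radius R = A/P = 598/72 = 8.306 ft.
From Manning's equation, V = (1.486/n) R^(2/3) S^(1/2) = (1.486/0.015) × 8.306^(2/3) × 0.004808^(1/2) = 28.2 ft/s.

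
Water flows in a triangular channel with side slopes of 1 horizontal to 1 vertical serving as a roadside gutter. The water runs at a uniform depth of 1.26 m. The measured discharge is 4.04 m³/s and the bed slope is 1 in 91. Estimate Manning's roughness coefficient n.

n = 0.024

For a triangular section with side slope z = 1: A = zy² = 1×1.26² = 1.588 m²; P = 2y√(1+z²) = 2×1.26×1.414 = 3.564 m.
Hydraulic radius R = A/P = 1.588/3.564 = 0.4455 m.
Rearranging Manning's equation: n = (1/Q) A R^(2/3) S^(1/2) = (1/4.04) × 1.588 × 0.4455^(2/3) × √0.01099 = 0.024.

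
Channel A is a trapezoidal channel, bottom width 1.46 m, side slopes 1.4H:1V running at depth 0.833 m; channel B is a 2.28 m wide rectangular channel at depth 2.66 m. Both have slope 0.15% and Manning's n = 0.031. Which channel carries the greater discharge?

Channel A: With bottom width b = 1.46 m and side slope z = 1.4: A = (b + zy)y = (1.46 + 1.4×0.833)×0.833 = 2.188 m²; P = b + 2y√(1+z²) = 1.46 + 2×0.833×1.72 = 4.326 m. Hydraulic radius R = A/P = 2.188/4.326 = 0.5057 m. Q_A = (1/0.031)·2.188·0.5057^(2/3)·√0.0015 = 1.735 m³/s.
Channel B: Flow area A = b·y = 2.28 × 2.66 = 6.065 m². Wetted perimeter P = b + 2y = 2.28 + 2×2.66 = 7.6 m. Hydraulic radius R = A/P = 6.065/7.6 = 0.798 m. Q_B = (1/0.031)·6.065·0.798^(2/3)·√0.0015 = 6.519 m³/s.
Q_A = 1.735 m³/s vs Q_B = 6.519 m³/s, so channel B carries more.

channel B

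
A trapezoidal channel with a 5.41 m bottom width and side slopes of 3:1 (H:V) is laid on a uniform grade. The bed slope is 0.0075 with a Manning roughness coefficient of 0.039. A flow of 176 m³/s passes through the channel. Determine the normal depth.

y_n = 3.32 m

Manning's equation rearranged: A R^(2/3) = nQ / (1·√S) = 0.039 × 176 / (√0.0075) = 79.26.
At y = 2.47 m: A R^(2/3) = 41.6 — too small.
At y = 4.23 m: A R^(2/3) = 136.5 — too large.
At y = 3.32 m: A R^(2/3) = 79.17 — ≈ 79.26.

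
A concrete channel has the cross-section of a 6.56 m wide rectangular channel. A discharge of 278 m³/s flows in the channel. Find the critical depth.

For a rectangular channel, critical depth y_c = (q²/g)^(1/3) where q = Q/b = 278/6.56 = 42.38 m²/s.
So y_c = (42.38²/9.81)^(1/3) = 5.68 m.

y_c = 5.68 m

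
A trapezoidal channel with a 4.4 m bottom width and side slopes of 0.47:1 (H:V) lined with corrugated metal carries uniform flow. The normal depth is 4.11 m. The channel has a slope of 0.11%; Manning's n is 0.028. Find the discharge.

With bottom width b = 4.4 m and side slope z = 0.47: A = (b + zy)y = (4.4 + 0.47×4.11)×4.11 = 26.02 m²; P = b + 2y√(1+z²) = 4.4 + 2×4.11×1.105 = 13.48 m.
Hydraulic radius R = A/P = 26.02/13.48 = 1.93 m.
Manning's equation: Q = (1/n) A R^(2/3) S^(1/2) = (1/0.028) × 26.02 × 1.93^(2/3) × 0.0011^(1/2) = 47.8 m³/s.

Q = 47.8 m³/s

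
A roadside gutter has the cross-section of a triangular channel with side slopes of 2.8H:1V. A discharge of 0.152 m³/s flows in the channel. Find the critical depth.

At critical depth, Q² T / (g A³) = 1, i.e. A³/T = Q²/g = 0.152²/9.81 = 0.002355.
At y = 0.254 m: A³/T = 0.004144 — too large.
At y = 0.155 m: A³/T = 0.0003507 — too small.
At y = 0.227 m: A³/T = 0.002363 — close enough.

y_c = 0.227 m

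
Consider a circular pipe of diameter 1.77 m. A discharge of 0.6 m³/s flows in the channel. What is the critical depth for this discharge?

y_c = 0.372 m

At critical depth, Q² T / (g A³) = 1, i.e. A³/T = Q²/g = 0.6²/9.81 = 0.0367.
Trying y = 0.404 m: A³/T = 0.05091 — high.
Trying y = 0.275 m: A³/T = 0.01126 — low.
Trying y = 0.372 m: A³/T = 0.03687 — matches.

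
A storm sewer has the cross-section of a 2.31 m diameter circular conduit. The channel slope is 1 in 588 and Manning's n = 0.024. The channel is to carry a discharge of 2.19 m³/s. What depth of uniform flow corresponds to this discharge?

y_n = 1.07 m

Manning's equation rearranged: A R^(2/3) = nQ / (1·√S) = 0.024 × 2.19 / (√0.001701) = 1.275.
Trying y = 0.872 m: A R^(2/3) = 0.8803 — low.
Trying y = 1.18 m: A R^(2/3) = 1.507 — high.
Trying y = 1.07 m: A R^(2/3) = 1.274 — matches.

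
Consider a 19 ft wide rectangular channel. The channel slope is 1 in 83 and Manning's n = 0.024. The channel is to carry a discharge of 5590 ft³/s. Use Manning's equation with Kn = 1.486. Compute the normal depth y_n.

Manning's equation rearranged: A R^(2/3) = nQ / (1.486·√S) = 0.024 × 5590 / (1.486 × √0.01205) = 822.5.
Trying y = 16.1 ft: A R^(2/3) = 1007 — over.
Trying y = 12.2 ft: A R^(2/3) = 708.3 — short.
Trying y = 13.7 ft: A R^(2/3) = 821.8 — close enough.

y_n = 13.7 ft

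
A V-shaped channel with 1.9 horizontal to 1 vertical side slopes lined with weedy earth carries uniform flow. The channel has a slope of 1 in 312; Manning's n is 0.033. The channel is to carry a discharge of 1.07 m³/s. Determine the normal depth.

y_n = 0.807 m

Manning's equation rearranged: A R^(2/3) = nQ / (1·√S) = 0.033 × 1.07 / (√0.003205) = 0.6237.
Try y = 1.03 m: A R^(2/3) = 1.194 — too large.
Try y = 0.633 m: A R^(2/3) = 0.3259 — too small.
Try y = 0.807 m: A R^(2/3) = 0.6228 — close enough.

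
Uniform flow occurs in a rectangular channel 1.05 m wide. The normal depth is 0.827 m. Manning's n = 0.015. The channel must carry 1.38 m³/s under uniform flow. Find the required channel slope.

S = 0.00258

Flow area A = b·y = 1.05 × 0.827 = 0.8683 m². Wetted perimeter P = b + 2y = 1.05 + 2×0.827 = 2.704 m.
Hydraulic radius R = A/P = 0.8683/2.704 = 0.3211 m.
From Manning's equation, S = [nQ / (1 A R^(2/3))]² = [0.015 × 1.38 / (1 × 0.8683 × 0.3211^(2/3))]² = 0.00258.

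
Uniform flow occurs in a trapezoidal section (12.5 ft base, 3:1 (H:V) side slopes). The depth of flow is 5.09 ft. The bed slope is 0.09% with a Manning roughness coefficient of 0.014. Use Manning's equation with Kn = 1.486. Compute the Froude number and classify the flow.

subcritical

With bottom width b = 12.5 ft and side slope z = 3: A = (b + zy)y = (12.5 + 3×5.09)×5.09 = 141.3 ft²; P = b + 2y√(1+z²) = 12.5 + 2×5.09×3.162 = 44.69 ft.
Hydraulic radius R = A/P = 141.3/44.69 = 3.163 ft.
V = (1.486/n) R^(2/3) √S = (1.486/0.014) × 3.163^(2/3) × √0.0009 = 6.861 ft/s. Hydraulic depth D_h = A/T = 141.3/43.04 = 3.284 ft.
Froude number Fr = V/√(g·D_h) = 6.861/√(32.2×3.284) = 0.667, which is less than 1, so the flow is subcritical.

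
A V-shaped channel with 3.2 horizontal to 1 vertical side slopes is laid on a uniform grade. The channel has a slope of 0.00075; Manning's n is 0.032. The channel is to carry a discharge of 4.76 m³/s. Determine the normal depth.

Manning's equation rearranged: A R^(2/3) = nQ / (1·√S) = 0.032 × 4.76 / (√0.00075) = 5.562.
Try y = 1.02 m: A R^(2/3) = 2.06 — too small.
Try y = 1.48 m: A R^(2/3) = 5.559 — ≈ 5.562.

y_n = 1.48 m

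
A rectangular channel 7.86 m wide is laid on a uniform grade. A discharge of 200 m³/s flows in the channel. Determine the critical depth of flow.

For a rectangular channel, critical depth y_c = (q²/g)^(1/3) where q = Q/b = 200/7.86 = 25.45 m²/s.
So y_c = (25.45²/9.81)^(1/3) = 4.04 m.

y_c = 4.04 m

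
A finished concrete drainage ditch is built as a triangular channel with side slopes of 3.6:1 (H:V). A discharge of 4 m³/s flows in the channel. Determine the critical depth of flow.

y_c = 0.759 m

At critical depth, Q² T / (g A³) = 1, i.e. A³/T = Q²/g = 4²/9.81 = 1.631.
Trying y = 0.648 m: A³/T = 0.7404 — low.
Trying y = 0.841 m: A³/T = 2.726 — high.
Trying y = 0.759 m: A³/T = 1.632 — ≈ 1.631.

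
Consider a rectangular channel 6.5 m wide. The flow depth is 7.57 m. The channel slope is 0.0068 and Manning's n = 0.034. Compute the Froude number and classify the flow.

subcritical

Flow area A = b·y = 6.5 × 7.57 = 49.2 m². Wetted perimeter P = b + 2y = 6.5 + 2×7.57 = 21.64 m.
Hydraulic radius R = A/P = 49.2/21.64 = 2.274 m.
V = (1/n) R^(2/3) √S = (1/0.034) × 2.274^(2/3) × √0.0068 = 4.194 m/s. Hydraulic depth D_h = A/T = 49.2/6.5 = 7.57 m.
Froude number Fr = V/√(g·D_h) = 4.194/√(9.81×7.57) = 0.487, which is less than 1, so the flow is subcritical.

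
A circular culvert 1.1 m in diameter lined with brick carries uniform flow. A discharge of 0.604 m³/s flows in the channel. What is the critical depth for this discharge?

At critical depth, Q² T / (g A³) = 1, i.e. A³/T = Q²/g = 0.604²/9.81 = 0.03719.
Try y = 0.489 m: A³/T = 0.06222 — high.
Try y = 0.32 m: A³/T = 0.01214 — low.
Try y = 0.428 m: A³/T = 0.03732 — close enough.

y_c = 0.428 m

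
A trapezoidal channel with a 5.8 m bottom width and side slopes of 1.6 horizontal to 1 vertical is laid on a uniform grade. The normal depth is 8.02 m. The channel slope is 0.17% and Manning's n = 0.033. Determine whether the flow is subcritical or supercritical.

subcritical

With bottom width b = 5.8 m and side slope z = 1.6: A = (b + zy)y = (5.8 + 1.6×8.02)×8.02 = 149.4 m²; P = b + 2y√(1+z²) = 5.8 + 2×8.02×1.887 = 36.06 m.
Hydraulic radius R = A/P = 149.4/36.06 = 4.143 m.
V = (1/n) R^(2/3) √S = (1/0.033) × 4.143^(2/3) × √0.0017 = 3.223 m/s. Hydraulic depth D_h = A/T = 149.4/31.46 = 4.749 m.
Froude number Fr = V/√(g·D_h) = 3.223/√(9.81×4.749) = 0.472, which is less than 1, so the flow is subcritical.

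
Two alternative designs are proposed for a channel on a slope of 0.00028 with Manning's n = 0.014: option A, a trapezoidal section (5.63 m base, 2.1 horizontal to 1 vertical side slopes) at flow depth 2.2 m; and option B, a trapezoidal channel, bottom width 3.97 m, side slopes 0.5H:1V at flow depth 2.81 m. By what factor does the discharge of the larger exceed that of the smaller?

Channel A: With bottom width b = 5.63 m and side slope z = 2.1: A = (b + zy)y = (5.63 + 2.1×2.2)×2.2 = 22.55 m²; P = b + 2y√(1+z²) = 5.63 + 2×2.2×2.326 = 15.86 m. Hydraulic radius R = A/P = 22.55/15.86 = 1.421 m. Q_A = (1/0.014)·22.55·1.421^(2/3)·√0.00028 = 34.07 m³/s.
Channel B: With bottom width b = 3.97 m and side slope z = 0.5: A = (b + zy)y = (3.97 + 0.5×2.81)×2.81 = 15.1 m²; P = b + 2y√(1+z²) = 3.97 + 2×2.81×1.118 = 10.25 m. Hydraulic radius R = A/P = 15.1/10.25 = 1.473 m. Q_B = (1/0.014)·15.1·1.473^(2/3)·√0.00028 = 23.37 m³/s.
The larger discharge is 34.07 m³/s and the smaller is 23.37 m³/s; the ratio is 1.46.

1.46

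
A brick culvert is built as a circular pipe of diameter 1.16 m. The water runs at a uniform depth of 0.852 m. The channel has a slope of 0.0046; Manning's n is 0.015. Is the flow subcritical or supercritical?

For a circular section of diameter D = 1.16 m at depth y = 0.852 m, the central angle is θ = 2 arccos(1 − 2y/D) = 4.118 rad. Then A = (D²/8)(θ − sin θ) = 0.832 m² and P = Dθ/2 = 2.388 m.
Hydraulic radius R = A/P = 0.832/2.388 = 0.3483 m.
V = (1/n) R^(2/3) √S = (1/0.015) × 0.3483^(2/3) × √0.0046 = 2.238 m/s. Hydraulic depth D_h = A/T = 0.832/1.025 = 0.812 m.
Froude number Fr = V/√(g·D_h) = 2.238/√(9.81×0.812) = 0.793, which is less than 1, so the flow is subcritical.

subcritical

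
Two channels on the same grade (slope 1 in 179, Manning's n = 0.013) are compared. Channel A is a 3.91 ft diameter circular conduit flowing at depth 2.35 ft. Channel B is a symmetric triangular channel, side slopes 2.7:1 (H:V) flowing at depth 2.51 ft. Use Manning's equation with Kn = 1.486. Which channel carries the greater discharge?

channel B

Channel A: For a circular section of diameter D = 3.91 ft at depth y = 2.35 ft, the central angle is θ = 2 arccos(1 − 2y/D) = 3.548 rad. Then A = (D²/8)(θ − sin θ) = 7.537 ft² and P = Dθ/2 = 6.937 ft. Hydraulic radius R = A/P = 7.537/6.937 = 1.087 ft. Q_A = (1.486/0.013)·7.537·1.087^(2/3)·√0.005587 = 68.06 ft³/s.
Channel B: For a triangular section with side slope z = 2.7: A = zy² = 2.7×2.51² = 17.01 ft²; P = 2y√(1+z²) = 2×2.51×2.879 = 14.45 ft. Hydraulic radius R = A/P = 17.01/14.45 = 1.177 ft. Q_B = (1.486/0.013)·17.01·1.177^(2/3)·√0.005587 = 162 ft³/s.
Q_A = 68.06 ft³/s vs Q_B = 162 ft³/s, so channel B carries more.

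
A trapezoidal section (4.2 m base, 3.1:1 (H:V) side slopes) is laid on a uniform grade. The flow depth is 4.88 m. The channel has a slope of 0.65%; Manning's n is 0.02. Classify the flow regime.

supercritical

With bottom width b = 4.2 m and side slope z = 3.1: A = (b + zy)y = (4.2 + 3.1×4.88)×4.88 = 94.32 m²; P = b + 2y√(1+z²) = 4.2 + 2×4.88×3.257 = 35.99 m.
Hydraulic radius R = A/P = 94.32/35.99 = 2.621 m.
V = (1/n) R^(2/3) √S = (1/0.02) × 2.621^(2/3) × √0.0065 = 7.662 m/s. Hydraulic depth D_h = A/T = 94.32/34.46 = 2.737 m.
Froude number Fr = V/√(g·D_h) = 7.662/√(9.81×2.737) = 1.48, which is greater than 1, so the flow is supercritical.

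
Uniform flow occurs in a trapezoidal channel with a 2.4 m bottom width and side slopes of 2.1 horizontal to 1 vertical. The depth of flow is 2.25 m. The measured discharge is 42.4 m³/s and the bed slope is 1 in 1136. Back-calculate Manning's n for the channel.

With bottom width b = 2.4 m and side slope z = 2.1: A = (b + zy)y = (2.4 + 2.1×2.25)×2.25 = 16.03 m²; P = b + 2y√(1+z²) = 2.4 + 2×2.25×2.326 = 12.87 m.
Hydraulic radius R = A/P = 16.03/12.87 = 1.246 m.
Rearranging Manning's equation: n = (1/Q) A R^(2/3) S^(1/2) = (1/42.4) × 16.03 × 1.246^(2/3) × √0.0008803 = 0.013.

n = 0.013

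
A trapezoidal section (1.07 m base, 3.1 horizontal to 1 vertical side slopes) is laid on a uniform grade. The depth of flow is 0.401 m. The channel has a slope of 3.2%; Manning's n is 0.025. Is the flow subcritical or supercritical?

With bottom width b = 1.07 m and side slope z = 3.1: A = (b + zy)y = (1.07 + 3.1×0.401)×0.401 = 0.9276 m²; P = b + 2y√(1+z²) = 1.07 + 2×0.401×3.257 = 3.682 m.
Hydraulic radius R = A/P = 0.9276/3.682 = 0.2519 m.
V = (1/n) R^(2/3) √S = (1/0.025) × 0.2519^(2/3) × √0.032 = 2.854 m/s. Hydraulic depth D_h = A/T = 0.9276/3.556 = 0.2608 m.
Froude number Fr = V/√(g·D_h) = 2.854/√(9.81×0.2608) = 1.78, which is greater than 1, so the flow is supercritical.

supercritical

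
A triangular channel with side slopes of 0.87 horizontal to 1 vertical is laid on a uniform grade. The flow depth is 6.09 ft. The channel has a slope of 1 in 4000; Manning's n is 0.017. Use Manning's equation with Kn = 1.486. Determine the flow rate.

For a triangular section with side slope z = 0.87: A = zy² = 0.87×6.09² = 32.27 ft²; P = 2y√(1+z²) = 2×6.09×1.325 = 16.14 ft.
Hydraulic radius R = A/P = 32.27/16.14 = 1.999 ft.
Manning's equation: Q = (1.486/n) A R^(2/3) S^(1/2) = (1.486/0.017) × 32.27 × 1.999^(2/3) × 0.00025^(1/2) = 70.8 ft³/s.

Q = 70.8 ft³/s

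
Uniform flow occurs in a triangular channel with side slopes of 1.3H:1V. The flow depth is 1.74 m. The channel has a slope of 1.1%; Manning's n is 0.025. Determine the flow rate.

Q = 12.9 m³/s

For a triangular section with side slope z = 1.3: A = zy² = 1.3×1.74² = 3.936 m²; P = 2y√(1+z²) = 2×1.74×1.64 = 5.708 m.
Hydraulic radius R = A/P = 3.936/5.708 = 0.6896 m.
Manning's equation: Q = (1/n) A R^(2/3) S^(1/2) = (1/0.025) × 3.936 × 0.6896^(2/3) × 0.011^(1/2) = 12.9 m³/s.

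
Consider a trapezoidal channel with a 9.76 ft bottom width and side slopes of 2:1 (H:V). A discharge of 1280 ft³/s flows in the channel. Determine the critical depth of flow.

y_c = 5.62 ft

At critical depth, Q² T / (g A³) = 1, i.e. A³/T = Q²/g = 1280²/32.2 = 50880.
Trying y = 6.84 ft: A³/T = 111000 — too large.
Trying y = 4.94 ft: A³/T = 30940 — too small.
Trying y = 5.62 ft: A³/T = 50990 — ≈ 50880.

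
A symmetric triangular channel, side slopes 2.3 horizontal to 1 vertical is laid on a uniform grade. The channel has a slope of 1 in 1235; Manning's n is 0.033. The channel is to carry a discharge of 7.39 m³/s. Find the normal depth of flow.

Manning's equation rearranged: A R^(2/3) = nQ / (1·√S) = 0.033 × 7.39 / (√0.0008097) = 8.57.
At y = 2.17 m: A R^(2/3) = 10.79 — too large.
At y = 1.99 m: A R^(2/3) = 8.569 — ≈ 8.57.

y_n = 1.99 m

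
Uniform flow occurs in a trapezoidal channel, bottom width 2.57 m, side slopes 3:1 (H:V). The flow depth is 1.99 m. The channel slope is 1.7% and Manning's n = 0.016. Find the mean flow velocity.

With bottom width b = 2.57 m and side slope z = 3: A = (b + zy)y = (2.57 + 3×1.99)×1.99 = 16.99 m²; P = b + 2y√(1+z²) = 2.57 + 2×1.99×3.162 = 15.16 m.
Hydraulic radius R = A/P = 16.99/15.16 = 1.121 m.
From Manning's equation, V = (1/n) R^(2/3) S^(1/2) = (1/0.016) × 1.121^(2/3) × 0.017^(1/2) = 8.8 m/s.

V = 8.8 m/s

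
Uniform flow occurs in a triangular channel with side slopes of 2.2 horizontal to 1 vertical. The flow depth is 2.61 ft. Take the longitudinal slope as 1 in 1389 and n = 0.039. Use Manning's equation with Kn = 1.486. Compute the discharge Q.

Q = 17.2 ft³/s

For a triangular section with side slope z = 2.2: A = zy² = 2.2×2.61² = 14.99 ft²; P = 2y√(1+z²) = 2×2.61×2.417 = 12.61 ft.
Hydraulic radius R = A/P = 14.99/12.61 = 1.188 ft.
Manning's equation: Q = (1.486/n) A R^(2/3) S^(1/2) = (1.486/0.039) × 14.99 × 1.188^(2/3) × 0.0007199^(1/2) = 17.2 ft³/s.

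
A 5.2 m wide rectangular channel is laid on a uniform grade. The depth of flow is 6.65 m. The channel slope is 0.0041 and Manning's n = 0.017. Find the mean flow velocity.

V = 5.72 m/s

Flow area A = b·y = 5.2 × 6.65 = 34.58 m². Wetted perimeter P = b + 2y = 5.2 + 2×6.65 = 18.5 m.
Hydraulic radius R = A/P = 34.58/18.5 = 1.869 m.
From Manning's equation, V = (1/n) R^(2/3) S^(1/2) = (1/0.017) × 1.869^(2/3) × 0.0041^(1/2) = 5.72 m/s.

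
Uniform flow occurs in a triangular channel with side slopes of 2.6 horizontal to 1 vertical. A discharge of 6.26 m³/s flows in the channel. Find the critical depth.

y_c = 1.03 m

At critical depth, Q² T / (g A³) = 1, i.e. A³/T = Q²/g = 6.26²/9.81 = 3.995.
At y = 1.2 m: A³/T = 8.411 — over.
At y = 0.871 m: A³/T = 1.694 — short.
At y = 1.03 m: A³/T = 3.918 — close enough.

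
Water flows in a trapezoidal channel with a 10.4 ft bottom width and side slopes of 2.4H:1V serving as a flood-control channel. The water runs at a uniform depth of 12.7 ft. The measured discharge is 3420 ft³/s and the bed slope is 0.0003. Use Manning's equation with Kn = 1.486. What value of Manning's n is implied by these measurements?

With bottom width b = 10.4 ft and side slope z = 2.4: A = (b + zy)y = (10.4 + 2.4×12.7)×12.7 = 519.2 ft²; P = b + 2y√(1+z²) = 10.4 + 2×12.7×2.6 = 76.44 ft.
Hydraulic radius R = A/P = 519.2/76.44 = 6.792 ft.
Rearranging Manning's equation: n = (1.486/Q) A R^(2/3) S^(1/2) = (1.486/3420) × 519.2 × 6.792^(2/3) × √0.0003 = 0.014.

n = 0.014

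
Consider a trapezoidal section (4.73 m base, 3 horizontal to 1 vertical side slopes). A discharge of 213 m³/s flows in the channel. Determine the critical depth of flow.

At critical depth, Q² T / (g A³) = 1, i.e. A³/T = Q²/g = 213²/9.81 = 4625.
Try y = 2.36 m: A³/T = 1146 — short.
Try y = 4.13 m: A³/T = 11980 — over.
Try y = 3.31 m: A³/T = 4647 — close enough.

y_c = 3.31 m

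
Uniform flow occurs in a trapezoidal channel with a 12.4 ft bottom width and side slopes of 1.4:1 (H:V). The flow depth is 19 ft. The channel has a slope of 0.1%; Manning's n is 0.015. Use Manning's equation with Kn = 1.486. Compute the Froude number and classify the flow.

With bottom width b = 12.4 ft and side slope z = 1.4: A = (b + zy)y = (12.4 + 1.4×19)×19 = 741 ft²; P = b + 2y√(1+z²) = 12.4 + 2×19×1.72 = 77.78 ft.
Hydraulic radius R = A/P = 741/77.78 = 9.527 ft.
V = (1.486/n) R^(2/3) √S = (1.486/0.015) × 9.527^(2/3) × √0.001 = 14.08 ft/s. Hydraulic depth D_h = A/T = 741/65.6 = 11.3 ft.
Froude number Fr = V/√(g·D_h) = 14.08/√(32.2×11.3) = 0.738, which is less than 1, so the flow is subcritical.

subcritical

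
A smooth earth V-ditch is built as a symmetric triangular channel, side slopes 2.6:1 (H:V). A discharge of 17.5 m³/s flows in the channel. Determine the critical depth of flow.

At critical depth, Q² T / (g A³) = 1, i.e. A³/T = Q²/g = 17.5²/9.81 = 31.22.
At y = 1.87 m: A³/T = 77.29 — high.
At y = 1.3 m: A³/T = 12.55 — low.
At y = 1.56 m: A³/T = 31.23 — ≈ 31.22.

y_c = 1.56 m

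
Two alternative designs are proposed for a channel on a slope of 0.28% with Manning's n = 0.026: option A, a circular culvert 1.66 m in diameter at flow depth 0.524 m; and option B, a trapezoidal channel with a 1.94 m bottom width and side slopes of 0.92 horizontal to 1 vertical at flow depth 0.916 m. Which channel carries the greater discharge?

channel B

Channel A: For a circular section of diameter D = 1.66 m at depth y = 0.524 m, the central angle is θ = 2 arccos(1 − 2y/D) = 2.386 rad. Then A = (D²/8)(θ − sin θ) = 0.5859 m² and P = Dθ/2 = 1.981 m. Hydraulic radius R = A/P = 0.5859/1.981 = 0.2958 m. Q_A = (1/0.026)·0.5859·0.2958^(2/3)·√0.0028 = 0.5294 m³/s.
Channel B: With bottom width b = 1.94 m and side slope z = 0.92: A = (b + zy)y = (1.94 + 0.92×0.916)×0.916 = 2.549 m²; P = b + 2y√(1+z²) = 1.94 + 2×0.916×1.359 = 4.429 m. Hydraulic radius R = A/P = 2.549/4.429 = 0.5755 m. Q_B = (1/0.026)·2.549·0.5755^(2/3)·√0.0028 = 3.589 m³/s.
Q_A = 0.5294 m³/s vs Q_B = 3.589 m³/s, so channel B carries more.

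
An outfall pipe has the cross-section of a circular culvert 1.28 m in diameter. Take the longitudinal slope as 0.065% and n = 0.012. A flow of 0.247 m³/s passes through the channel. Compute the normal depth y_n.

Manning's equation rearranged: A R^(2/3) = nQ / (1·√S) = 0.012 × 0.247 / (√0.00065) = 0.1163.
At y = 0.323 m: A R^(2/3) = 0.084 — short.
At y = 0.483 m: A R^(2/3) = 0.1822 — over.
At y = 0.381 m: A R^(2/3) = 0.1161 — ≈ 0.1163.

y_n = 0.381 m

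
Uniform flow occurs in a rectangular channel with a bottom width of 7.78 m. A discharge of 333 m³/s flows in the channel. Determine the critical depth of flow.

y_c = 5.72 m

For a rectangular channel, critical depth y_c = (q²/g)^(1/3) where q = Q/b = 333/7.78 = 42.8 m²/s.
So y_c = (42.8²/9.81)^(1/3) = 5.72 m.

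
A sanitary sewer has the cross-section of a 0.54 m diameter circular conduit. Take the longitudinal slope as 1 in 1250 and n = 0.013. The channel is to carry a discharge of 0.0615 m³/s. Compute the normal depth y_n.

Manning's equation rearranged: A R^(2/3) = nQ / (1·√S) = 0.013 × 0.0615 / (√0.0008) = 0.02827.
At y = 0.31 m: A R^(2/3) = 0.0378 — over.
At y = 0.217 m: A R^(2/3) = 0.02048 — short.
At y = 0.26 m: A R^(2/3) = 0.02825 — ≈ 0.02827.

y_n = 0.26 m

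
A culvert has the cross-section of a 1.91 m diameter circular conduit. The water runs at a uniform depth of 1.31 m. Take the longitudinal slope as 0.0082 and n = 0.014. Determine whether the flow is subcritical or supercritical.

supercritical

For a circular section of diameter D = 1.91 m at depth y = 1.31 m, the central angle is θ = 2 arccos(1 − 2y/D) = 3.903 rad. Then A = (D²/8)(θ − sin θ) = 2.095 m² and P = Dθ/2 = 3.728 m.
Hydraulic radius R = A/P = 2.095/3.728 = 0.5619 m.
V = (1/n) R^(2/3) √S = (1/0.014) × 0.5619^(2/3) × √0.0082 = 4.405 m/s. Hydraulic depth D_h = A/T = 2.095/1.773 = 1.181 m.
Froude number Fr = V/√(g·D_h) = 4.405/√(9.81×1.181) = 1.29, which is greater than 1, so the flow is supercritical.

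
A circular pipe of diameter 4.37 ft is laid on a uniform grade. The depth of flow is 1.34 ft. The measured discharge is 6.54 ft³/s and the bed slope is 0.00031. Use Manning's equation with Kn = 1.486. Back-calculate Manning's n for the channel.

n = 0.013

For a circular section of diameter D = 4.37 ft at depth y = 1.34 ft, the central angle is θ = 2 arccos(1 − 2y/D) = 2.347 rad. Then A = (D²/8)(θ − sin θ) = 3.901 ft² and P = Dθ/2 = 5.129 ft.
Hydraulic radius R = A/P = 3.901/5.129 = 0.7605 ft.
Rearranging Manning's equation: n = (1.486/Q) A R^(2/3) S^(1/2) = (1.486/6.54) × 3.901 × 0.7605^(2/3) × √0.00031 = 0.013.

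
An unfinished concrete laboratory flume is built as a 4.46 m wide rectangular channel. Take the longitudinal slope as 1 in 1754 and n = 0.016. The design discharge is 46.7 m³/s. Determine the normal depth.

y_n = 5.21 m

Manning's equation rearranged: A R^(2/3) = nQ / (1·√S) = 0.016 × 46.7 / (√0.0005701) = 31.29.
At y = 5.86 m: A R^(2/3) = 35.98 — over.
At y = 4.51 m: A R^(2/3) = 26.27 — short.
At y = 5.21 m: A R^(2/3) = 31.28 — close enough.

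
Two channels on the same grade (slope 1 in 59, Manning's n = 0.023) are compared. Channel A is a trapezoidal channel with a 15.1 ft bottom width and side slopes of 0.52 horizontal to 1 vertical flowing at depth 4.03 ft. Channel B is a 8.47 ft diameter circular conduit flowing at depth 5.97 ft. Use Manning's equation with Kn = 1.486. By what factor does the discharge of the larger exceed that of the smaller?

1.78

Channel A: With bottom width b = 15.1 ft and side slope z = 0.52: A = (b + zy)y = (15.1 + 0.52×4.03)×4.03 = 69.3 ft²; P = b + 2y√(1+z²) = 15.1 + 2×4.03×1.127 = 24.18 ft. Hydraulic radius R = A/P = 69.3/24.18 = 2.865 ft. Q_A = (1.486/0.023)·69.3·2.865^(2/3)·√0.01695 = 1176 ft³/s.
Channel B: For a circular section of diameter D = 8.47 ft at depth y = 5.97 ft, the central angle is θ = 2 arccos(1 − 2y/D) = 3.986 rad. Then A = (D²/8)(θ − sin θ) = 42.45 ft² and P = Dθ/2 = 16.88 ft. Hydraulic radius R = A/P = 42.45/16.88 = 2.515 ft. Q_B = (1.486/0.023)·42.45·2.515^(2/3)·√0.01695 = 660.2 ft³/s.
The larger discharge is 1176 ft³/s and the smaller is 660.2 ft³/s; the ratio is 1.78.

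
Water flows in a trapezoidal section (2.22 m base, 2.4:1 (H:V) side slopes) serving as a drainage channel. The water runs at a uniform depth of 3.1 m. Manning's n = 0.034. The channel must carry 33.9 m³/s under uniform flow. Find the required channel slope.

With bottom width b = 2.22 m and side slope z = 2.4: A = (b + zy)y = (2.22 + 2.4×3.1)×3.1 = 29.95 m²; P = b + 2y√(1+z²) = 2.22 + 2×3.1×2.6 = 18.34 m.
Hydraulic radius R = A/P = 29.95/18.34 = 1.633 m.
From Manning's equation, S = [nQ / (1 A R^(2/3))]² = [0.034 × 33.9 / (1 × 29.95 × 1.633^(2/3))]² = 0.00077.

S = 0.00077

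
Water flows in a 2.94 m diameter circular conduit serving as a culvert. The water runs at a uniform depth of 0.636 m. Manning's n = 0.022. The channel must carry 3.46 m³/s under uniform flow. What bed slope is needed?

For a circular section of diameter D = 2.94 m at depth y = 0.636 m, the central angle is θ = 2 arccos(1 − 2y/D) = 1.935 rad. Then A = (D²/8)(θ − sin θ) = 1.081 m² and P = Dθ/2 = 2.844 m.
Hydraulic radius R = A/P = 1.081/2.844 = 0.3801 m.
From Manning's equation, S = [nQ / (1 A R^(2/3))]² = [0.022 × 3.46 / (1 × 1.081 × 0.3801^(2/3))]² = 0.018.

S = 0.018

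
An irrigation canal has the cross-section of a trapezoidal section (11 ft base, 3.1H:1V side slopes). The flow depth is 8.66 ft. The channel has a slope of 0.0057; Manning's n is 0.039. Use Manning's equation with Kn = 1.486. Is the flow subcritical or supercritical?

subcritical

With bottom width b = 11 ft and side slope z = 3.1: A = (b + zy)y = (11 + 3.1×8.66)×8.66 = 327.7 ft²; P = b + 2y√(1+z²) = 11 + 2×8.66×3.257 = 67.42 ft.
Hydraulic radius R = A/P = 327.7/67.42 = 4.862 ft.
V = (1.486/n) R^(2/3) √S = (1.486/0.039) × 4.862^(2/3) × √0.0057 = 8.255 ft/s. Hydraulic depth D_h = A/T = 327.7/64.69 = 5.066 ft.
Froude number Fr = V/√(g·D_h) = 8.255/√(32.2×5.066) = 0.646, which is less than 1, so the flow is subcritical.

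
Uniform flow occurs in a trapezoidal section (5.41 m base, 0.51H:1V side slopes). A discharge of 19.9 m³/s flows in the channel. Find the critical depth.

y_c = 1.07 m

At critical depth, Q² T / (g A³) = 1, i.e. A³/T = Q²/g = 19.9²/9.81 = 40.37.
At y = 0.742 m: A³/T = 12.85 — too small.
At y = 1.28 m: A³/T = 69.59 — too large.
At y = 1.07 m: A³/T = 39.81 — close enough.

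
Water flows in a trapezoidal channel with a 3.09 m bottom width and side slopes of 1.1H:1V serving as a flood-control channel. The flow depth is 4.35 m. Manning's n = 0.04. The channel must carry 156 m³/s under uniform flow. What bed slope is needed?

With bottom width b = 3.09 m and side slope z = 1.1: A = (b + zy)y = (3.09 + 1.1×4.35)×4.35 = 34.26 m²; P = b + 2y√(1+z²) = 3.09 + 2×4.35×1.487 = 16.02 m.
Hydraulic radius R = A/P = 34.26/16.02 = 2.138 m.
From Manning's equation, S = [nQ / (1 A R^(2/3))]² = [0.04 × 156 / (1 × 34.26 × 2.138^(2/3))]² = 0.012.

S = 0.012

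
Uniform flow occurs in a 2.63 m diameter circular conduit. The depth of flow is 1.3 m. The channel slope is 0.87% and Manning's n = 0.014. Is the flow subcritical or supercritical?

For a circular section of diameter D = 2.63 m at depth y = 1.3 m, the central angle is θ = 2 arccos(1 − 2y/D) = 3.119 rad. Then A = (D²/8)(θ − sin θ) = 2.677 m² and P = Dθ/2 = 4.101 m.
Hydraulic radius R = A/P = 2.677/4.101 = 0.6527 m.
V = (1/n) R^(2/3) √S = (1/0.014) × 0.6527^(2/3) × √0.0087 = 5.013 m/s. Hydraulic depth D_h = A/T = 2.677/2.63 = 1.018 m.
Froude number Fr = V/√(g·D_h) = 5.013/√(9.81×1.018) = 1.59, which is greater than 1, so the flow is supercritical.

supercritical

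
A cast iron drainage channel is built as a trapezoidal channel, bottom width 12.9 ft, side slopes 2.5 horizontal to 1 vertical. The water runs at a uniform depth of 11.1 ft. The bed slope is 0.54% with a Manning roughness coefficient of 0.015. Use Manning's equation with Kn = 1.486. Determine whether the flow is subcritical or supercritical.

With bottom width b = 12.9 ft and side slope z = 2.5: A = (b + zy)y = (12.9 + 2.5×11.1)×11.1 = 451.2 ft²; P = b + 2y√(1+z²) = 12.9 + 2×11.1×2.693 = 72.68 ft.
Hydraulic radius R = A/P = 451.2/72.68 = 6.209 ft.
V = (1.486/n) R^(2/3) √S = (1.486/0.015) × 6.209^(2/3) × √0.0054 = 24.59 ft/s. Hydraulic depth D_h = A/T = 451.2/68.4 = 6.597 ft.
Froude number Fr = V/√(g·D_h) = 24.59/√(32.2×6.597) = 1.69, which is greater than 1, so the flow is supercritical.

supercritical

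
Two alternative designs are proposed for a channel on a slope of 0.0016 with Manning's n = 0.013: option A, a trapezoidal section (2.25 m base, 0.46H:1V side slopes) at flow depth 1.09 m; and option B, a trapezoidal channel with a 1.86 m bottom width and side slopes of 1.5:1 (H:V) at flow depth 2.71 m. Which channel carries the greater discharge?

channel B

Channel A: With bottom width b = 2.25 m and side slope z = 0.46: A = (b + zy)y = (2.25 + 0.46×1.09)×1.09 = 2.999 m²; P = b + 2y√(1+z²) = 2.25 + 2×1.09×1.101 = 4.65 m. Hydraulic radius R = A/P = 2.999/4.65 = 0.645 m. Q_A = (1/0.013)·2.999·0.645^(2/3)·√0.0016 = 6.889 m³/s.
Channel B: With bottom width b = 1.86 m and side slope z = 1.5: A = (b + zy)y = (1.86 + 1.5×2.71)×2.71 = 16.06 m²; P = b + 2y√(1+z²) = 1.86 + 2×2.71×1.803 = 11.63 m. Hydraulic radius R = A/P = 16.06/11.63 = 1.381 m. Q_B = (1/0.013)·16.06·1.381^(2/3)·√0.0016 = 61.25 m³/s.
Q_A = 6.889 m³/s vs Q_B = 61.25 m³/s, so channel B carries more.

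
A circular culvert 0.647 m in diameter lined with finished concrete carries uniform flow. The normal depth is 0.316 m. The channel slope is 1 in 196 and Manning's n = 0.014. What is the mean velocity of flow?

For a circular section of diameter D = 0.647 m at depth y = 0.316 m, the central angle is θ = 2 arccos(1 − 2y/D) = 3.095 rad. Then A = (D²/8)(θ − sin θ) = 0.1595 m² and P = Dθ/2 = 1.001 m.
Hydraulic radius R = A/P = 0.1595/1.001 = 0.1593 m.
From Manning's equation, V = (1/n) R^(2/3) S^(1/2) = (1/0.014) × 0.1593^(2/3) × 0.005102^(1/2) = 1.5 m/s.

V = 1.5 m/s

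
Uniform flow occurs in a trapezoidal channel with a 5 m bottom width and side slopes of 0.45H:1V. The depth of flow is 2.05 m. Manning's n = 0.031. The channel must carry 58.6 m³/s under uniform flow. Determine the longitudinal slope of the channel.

With bottom width b = 5 m and side slope z = 0.45: A = (b + zy)y = (5 + 0.45×2.05)×2.05 = 12.14 m²; P = b + 2y√(1+z²) = 5 + 2×2.05×1.097 = 9.496 m.
Hydraulic radius R = A/P = 12.14/9.496 = 1.279 m.
From Manning's equation, S = [nQ / (1 A R^(2/3))]² = [0.031 × 58.6 / (1 × 12.14 × 1.279^(2/3))]² = 0.0161.

S = 0.0161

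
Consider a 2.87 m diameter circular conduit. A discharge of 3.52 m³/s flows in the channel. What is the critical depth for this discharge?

y_c = 0.803 m

At critical depth, Q² T / (g A³) = 1, i.e. A³/T = Q²/g = 3.52²/9.81 = 1.263.
Try y = 0.9 m: A³/T = 1.963 — high.
Try y = 0.548 m: A³/T = 0.2838 — low.
Try y = 0.803 m: A³/T = 1.261 — ≈ 1.263.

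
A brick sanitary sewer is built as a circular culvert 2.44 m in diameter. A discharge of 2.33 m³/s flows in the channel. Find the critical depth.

At critical depth, Q² T / (g A³) = 1, i.e. A³/T = Q²/g = 2.33²/9.81 = 0.5534.
Trying y = 0.827 m: A³/T = 1.178 — too large.
Trying y = 0.553 m: A³/T = 0.2466 — too small.
Trying y = 0.681 m: A³/T = 0.5549 — matches.

y_c = 0.681 m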